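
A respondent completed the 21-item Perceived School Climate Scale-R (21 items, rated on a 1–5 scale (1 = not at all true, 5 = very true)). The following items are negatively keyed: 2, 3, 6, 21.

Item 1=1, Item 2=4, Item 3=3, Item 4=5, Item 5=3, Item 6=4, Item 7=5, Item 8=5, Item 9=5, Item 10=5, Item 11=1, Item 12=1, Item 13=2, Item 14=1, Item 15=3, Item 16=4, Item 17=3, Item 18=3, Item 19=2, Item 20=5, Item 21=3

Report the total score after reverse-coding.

64

Raw sum = 68. Negatively keyed items: 2, 3, 6, 21; their raw sum = 14.
Each reversal replaces raw with 6 − raw, changing the total by 6 − 2·raw per item.
Total = 68 + 4·6 − 2·14 = 68 + 24 − 28 = 64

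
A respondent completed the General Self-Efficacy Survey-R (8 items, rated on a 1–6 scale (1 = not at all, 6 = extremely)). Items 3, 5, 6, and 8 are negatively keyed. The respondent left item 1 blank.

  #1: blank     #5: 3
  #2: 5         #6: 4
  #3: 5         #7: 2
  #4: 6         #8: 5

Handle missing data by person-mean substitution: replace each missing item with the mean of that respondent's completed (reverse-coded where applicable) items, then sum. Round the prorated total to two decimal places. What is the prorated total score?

Reverse-coded (reverse-coded value = 7 − response):
  item 3: 7 − 5 = 2
  item 5: 7 − 3 = 4
  item 6: 7 − 4 = 3
  item 8: 7 − 5 = 2
Completed scored items (7 of 8): 5, 2, 6, 4, 3, 2, 2; sum = 24.
Person mean = 24 / 7 ≈ 3.4286
Prorated total = (24 / 7) × 8 = 27.43 (to 2 dp)

27.43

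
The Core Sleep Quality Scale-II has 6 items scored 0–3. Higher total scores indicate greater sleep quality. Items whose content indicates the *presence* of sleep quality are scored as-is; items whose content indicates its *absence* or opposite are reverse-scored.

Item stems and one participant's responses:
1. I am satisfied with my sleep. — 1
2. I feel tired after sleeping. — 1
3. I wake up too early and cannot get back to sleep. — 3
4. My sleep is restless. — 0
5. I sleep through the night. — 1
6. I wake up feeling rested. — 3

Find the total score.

Items 2, 3, 4 describe the absence/opposite of sleep quality → reverse-score.
reversed = (0+3) − raw = 3 − raw.
  item 1: 1
  item 2: 3 − 1 = 2
  item 3: 3 − 3 = 0
  item 4: 3 − 0 = 3
  item 5: 1
  item 6: 3
Total = 1 + 2 + 0 + 3 + 1 + 3 = 10

10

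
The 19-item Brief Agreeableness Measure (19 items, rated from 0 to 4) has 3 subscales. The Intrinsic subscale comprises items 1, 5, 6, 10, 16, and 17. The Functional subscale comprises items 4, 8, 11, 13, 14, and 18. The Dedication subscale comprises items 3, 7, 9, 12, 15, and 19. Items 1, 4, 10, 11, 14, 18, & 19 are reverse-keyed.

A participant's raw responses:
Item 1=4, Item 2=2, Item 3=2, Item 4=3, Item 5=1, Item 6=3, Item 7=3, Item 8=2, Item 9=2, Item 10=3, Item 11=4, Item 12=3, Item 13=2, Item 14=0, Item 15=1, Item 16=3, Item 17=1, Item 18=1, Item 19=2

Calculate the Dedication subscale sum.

Dedication items: 3, 7, 9, 12, 15, 19.
Of these, item 19 is reverse-keyed; reversed = (0+4) − raw = 4 − raw.
  item 3: 2
  item 7: 3
  item 9: 2
  item 12: 3
  item 15: 1
  item 19: 4 − 2 = 2
Sum = 2 + 3 + 2 + 3 + 1 + 2 = 13

13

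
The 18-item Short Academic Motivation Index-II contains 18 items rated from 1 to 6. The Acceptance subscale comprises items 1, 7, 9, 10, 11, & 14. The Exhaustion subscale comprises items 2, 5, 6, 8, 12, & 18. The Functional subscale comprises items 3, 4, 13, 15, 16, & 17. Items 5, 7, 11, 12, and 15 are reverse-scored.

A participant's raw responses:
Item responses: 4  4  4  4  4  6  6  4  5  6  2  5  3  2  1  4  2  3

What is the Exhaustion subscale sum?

Exhaustion items: 2, 5, 6, 8, 12, 18.
Of these, items 5 & 12 are reverse-scored; on a 1–6 scale, reversed = 7 − raw.
  item 2: 4
  item 5: 7 − 4 = 3
  item 6: 6
  item 8: 4
  item 12: 7 − 5 = 2
  item 18: 3
Sum = 4 + 3 + 6 + 4 + 2 + 3 = 22

22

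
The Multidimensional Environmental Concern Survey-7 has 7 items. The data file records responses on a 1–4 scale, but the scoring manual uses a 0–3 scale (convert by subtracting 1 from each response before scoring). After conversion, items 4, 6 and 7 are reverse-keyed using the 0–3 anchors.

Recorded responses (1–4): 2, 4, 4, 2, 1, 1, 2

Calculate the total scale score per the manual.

Convert to 0–3: 1, 3, 3, 1, 0, 0, 1
Reverse-coded (reversed = (0+3) − raw = 3 − raw):
  item 4: 3 − 1 = 2
  item 6: 3 − 0 = 3
  item 7: 3 − 1 = 2
Scored: 1, 3, 3, 2, 0, 3, 2
Total = 14

14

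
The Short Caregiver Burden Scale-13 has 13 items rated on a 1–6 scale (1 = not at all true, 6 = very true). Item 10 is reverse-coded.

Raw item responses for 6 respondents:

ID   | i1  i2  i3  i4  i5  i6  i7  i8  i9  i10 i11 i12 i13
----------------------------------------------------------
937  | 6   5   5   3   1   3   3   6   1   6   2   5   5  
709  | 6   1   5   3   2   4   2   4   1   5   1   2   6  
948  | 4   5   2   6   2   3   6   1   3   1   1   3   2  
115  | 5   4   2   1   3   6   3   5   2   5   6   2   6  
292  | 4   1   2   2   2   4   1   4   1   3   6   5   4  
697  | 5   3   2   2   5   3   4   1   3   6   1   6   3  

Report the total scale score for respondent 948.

44

Respondent 948 raw: 4, 5, 2, 6, 2, 3, 6, 1, 3, 1, 1, 3, 2.
Reverse-coded (reverse-coded value = 7 − response):
  item 1: 4
  item 2: 5
  item 3: 2
  item 4: 6
  item 5: 2
  item 6: 3
  item 7: 6
  item 8: 1
  item 9: 3
  item 10: 7 − 1 = 6
  item 11: 1
  item 12: 3
  item 13: 2
Sum = 4 + 5 + 2 + 6 + 2 + 3 + 6 + 1 + 3 + 6 + 1 + 3 + 2 = 44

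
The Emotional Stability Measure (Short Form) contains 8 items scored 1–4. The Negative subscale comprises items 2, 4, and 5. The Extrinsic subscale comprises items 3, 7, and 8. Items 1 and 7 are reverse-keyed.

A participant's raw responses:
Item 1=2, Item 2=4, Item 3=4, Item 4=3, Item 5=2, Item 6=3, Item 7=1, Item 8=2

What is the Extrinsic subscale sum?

Extrinsic items: 3, 7, 8.
Of these, item 7 is reverse-keyed; on a 1–4 scale, reversed = 5 − raw.
  item 3: 4
  item 7: 5 − 1 = 4
  item 8: 2
Sum = 4 + 4 + 2 = 10

10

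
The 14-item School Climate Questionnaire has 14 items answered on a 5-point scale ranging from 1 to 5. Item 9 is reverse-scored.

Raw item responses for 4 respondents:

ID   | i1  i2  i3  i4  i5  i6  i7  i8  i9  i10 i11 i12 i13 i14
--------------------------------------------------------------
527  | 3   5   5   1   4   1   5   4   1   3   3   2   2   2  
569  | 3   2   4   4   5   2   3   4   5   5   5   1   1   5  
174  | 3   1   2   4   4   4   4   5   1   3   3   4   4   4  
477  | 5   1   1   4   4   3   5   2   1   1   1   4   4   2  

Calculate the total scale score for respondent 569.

45

Respondent 569 raw: 3, 2, 4, 4, 5, 2, 3, 4, 5, 5, 5, 1, 1, 5.
Reverse-coded (on a 1–5 scale, reversed = 6 − raw):
  item 1: 3
  item 2: 2
  item 3: 4
  item 4: 4
  item 5: 5
  item 6: 2
  item 7: 3
  item 8: 4
  item 9: 6 − 5 = 1
  item 10: 5
  item 11: 5
  item 12: 1
  item 13: 1
  item 14: 5
Sum = 3 + 2 + 4 + 4 + 5 + 2 + 3 + 4 + 1 + 5 + 5 + 1 + 1 + 5 = 45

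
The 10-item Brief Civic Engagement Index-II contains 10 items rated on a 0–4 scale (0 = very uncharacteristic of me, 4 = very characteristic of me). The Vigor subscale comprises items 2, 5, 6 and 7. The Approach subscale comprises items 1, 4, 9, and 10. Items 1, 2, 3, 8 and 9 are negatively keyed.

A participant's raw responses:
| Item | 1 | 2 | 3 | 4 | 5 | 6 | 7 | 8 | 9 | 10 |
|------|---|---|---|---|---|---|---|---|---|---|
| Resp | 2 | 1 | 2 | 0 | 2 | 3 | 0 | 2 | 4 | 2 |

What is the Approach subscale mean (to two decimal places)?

1.00

Approach items: 1, 4, 9, 10.
Of these, items 1 and 9 are negatively keyed; reversed = (0+4) − raw = 4 − raw.
  item 1: 4 − 2 = 2
  item 4: 0
  item 9: 4 − 4 = 0
  item 10: 2
Sum = 2 + 0 + 0 + 2 = 4
Mean = 4 / 4 = 1.00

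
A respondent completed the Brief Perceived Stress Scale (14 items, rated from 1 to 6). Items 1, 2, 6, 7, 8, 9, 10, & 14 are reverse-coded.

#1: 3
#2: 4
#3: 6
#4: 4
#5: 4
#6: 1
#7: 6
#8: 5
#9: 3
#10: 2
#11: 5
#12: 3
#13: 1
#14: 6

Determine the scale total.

Raw sum = 53. Reverse-coded items: 1, 2, 6, 7, 8, 9, 10, 14; their raw sum = 30.
Each reversal replaces raw with 7 − raw, changing the total by 7 − 2·raw per item.
Total = 53 + 8·7 − 2·30 = 53 + 56 − 60 = 49

49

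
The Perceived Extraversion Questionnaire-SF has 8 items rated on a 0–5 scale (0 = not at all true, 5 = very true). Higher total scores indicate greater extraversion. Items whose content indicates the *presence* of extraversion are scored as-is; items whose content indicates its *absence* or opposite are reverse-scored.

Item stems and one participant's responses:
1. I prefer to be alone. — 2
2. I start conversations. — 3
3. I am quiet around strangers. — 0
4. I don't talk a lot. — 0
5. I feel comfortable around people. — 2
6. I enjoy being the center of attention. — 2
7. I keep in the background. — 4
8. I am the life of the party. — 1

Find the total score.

Items 1, 3, 4, 7 describe the absence/opposite of extraversion → reverse-score.
on a 0–5 scale, reversed = 5 − raw.
  item 1: 5 − 2 = 3
  item 2: 3
  item 3: 5 − 0 = 5
  item 4: 5 − 0 = 5
  item 5: 2
  item 6: 2
  item 7: 5 − 4 = 1
  item 8: 1
Total = 3 + 3 + 5 + 5 + 2 + 2 + 1 + 1 = 22

22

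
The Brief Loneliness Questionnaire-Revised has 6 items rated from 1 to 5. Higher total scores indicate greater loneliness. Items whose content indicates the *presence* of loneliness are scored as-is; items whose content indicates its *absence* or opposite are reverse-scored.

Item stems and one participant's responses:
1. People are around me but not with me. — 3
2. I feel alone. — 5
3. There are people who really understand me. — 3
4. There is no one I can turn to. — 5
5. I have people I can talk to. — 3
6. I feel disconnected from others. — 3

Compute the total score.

Items 3, 5 describe the absence/opposite of loneliness → reverse-score.
reverse-coded value = 6 − response.
  item 1: 3
  item 2: 5
  item 3: 6 − 3 = 3
  item 4: 5
  item 5: 6 − 3 = 3
  item 6: 3
Total = 3 + 5 + 3 + 5 + 3 + 3 = 22

22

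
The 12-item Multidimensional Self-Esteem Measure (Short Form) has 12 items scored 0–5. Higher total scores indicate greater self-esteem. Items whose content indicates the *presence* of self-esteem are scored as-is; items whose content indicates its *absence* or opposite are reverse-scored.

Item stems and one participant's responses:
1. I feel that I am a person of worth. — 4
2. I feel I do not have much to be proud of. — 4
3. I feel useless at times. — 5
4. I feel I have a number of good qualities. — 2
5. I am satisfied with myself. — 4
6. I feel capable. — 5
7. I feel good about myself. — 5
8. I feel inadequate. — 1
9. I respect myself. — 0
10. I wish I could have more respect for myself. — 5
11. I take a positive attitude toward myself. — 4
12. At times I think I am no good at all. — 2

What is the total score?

Items 2, 3, 8, 10, 12 describe the absence/opposite of self-esteem → reverse-score.
reversed = (0+5) − raw = 5 − raw.
  item 1: 4
  item 2: 5 − 4 = 1
  item 3: 5 − 5 = 0
  item 4: 2
  item 5: 4
  item 6: 5
  item 7: 5
  item 8: 5 − 1 = 4
  item 9: 0
  item 10: 5 − 5 = 0
  item 11: 4
  item 12: 5 − 2 = 3
Total = 4 + 1 + 0 + 2 + 4 + 5 + 5 + 4 + 0 + 0 + 4 + 3 = 32

32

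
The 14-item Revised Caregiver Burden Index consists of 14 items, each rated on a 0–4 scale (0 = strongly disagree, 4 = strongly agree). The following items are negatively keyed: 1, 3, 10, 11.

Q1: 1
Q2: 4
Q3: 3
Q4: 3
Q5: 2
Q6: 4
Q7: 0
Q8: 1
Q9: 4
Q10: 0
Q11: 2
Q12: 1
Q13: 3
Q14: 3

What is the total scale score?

Negatively keyed items use 4 − raw:
  item 1: 4 − 1 = 3
  item 3: 4 − 3 = 1
  item 10: 4 − 0 = 4
  item 11: 4 − 2 = 2
Scored responses: 3, 4, 1, 3, 2, 4, 0, 1, 4, 4, 2, 1, 3, 3
Total = 3 + 4 + 1 + 3 + 2 + 4 + 0 + 1 + 4 + 4 + 2 + 1 + 3 + 3 = 35

35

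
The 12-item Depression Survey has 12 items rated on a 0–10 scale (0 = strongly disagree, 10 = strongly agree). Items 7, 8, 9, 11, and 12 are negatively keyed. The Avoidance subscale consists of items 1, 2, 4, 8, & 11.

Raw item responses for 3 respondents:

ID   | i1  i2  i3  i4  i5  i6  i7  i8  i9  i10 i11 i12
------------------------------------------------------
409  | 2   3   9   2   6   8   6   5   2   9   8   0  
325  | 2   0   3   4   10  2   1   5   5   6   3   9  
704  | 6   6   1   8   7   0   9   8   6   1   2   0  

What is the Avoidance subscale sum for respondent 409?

14

Respondent 409 raw: 2, 3, 9, 2, 6, 8, 6, 5, 2, 9, 8, 0.
Avoidance items: 1, 2, 4, 8, 11.
Reverse-coded (reversed = (0+10) − raw = 10 − raw):
  item 1: 2
  item 2: 3
  item 4: 2
  item 8: 10 − 5 = 5
  item 11: 10 − 8 = 2
Sum = 2 + 3 + 2 + 5 + 2 = 14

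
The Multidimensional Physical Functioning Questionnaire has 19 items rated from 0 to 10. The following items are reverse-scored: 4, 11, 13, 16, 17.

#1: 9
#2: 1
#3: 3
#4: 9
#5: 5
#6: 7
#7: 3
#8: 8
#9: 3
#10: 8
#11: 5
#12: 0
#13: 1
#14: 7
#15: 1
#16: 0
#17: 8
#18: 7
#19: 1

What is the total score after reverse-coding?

90

Apply reverse scoring (reversed = (0+10) − raw = 10 − raw):
  item 4: 10 − 9 = 1
  item 11: 10 − 5 = 5
  item 13: 10 − 1 = 9
  item 16: 10 − 0 = 10
  item 17: 10 − 8 = 2
After reverse-coding: 9, 1, 3, 1, 5, 7, 3, 8, 3, 8, 5, 0, 9, 7, 1, 10, 2, 7, 1
Total = 9 + 1 + 3 + 1 + 5 + 7 + 3 + 8 + 3 + 8 + 5 + 0 + 9 + 7 + 1 + 10 + 2 + 7 + 1 = 90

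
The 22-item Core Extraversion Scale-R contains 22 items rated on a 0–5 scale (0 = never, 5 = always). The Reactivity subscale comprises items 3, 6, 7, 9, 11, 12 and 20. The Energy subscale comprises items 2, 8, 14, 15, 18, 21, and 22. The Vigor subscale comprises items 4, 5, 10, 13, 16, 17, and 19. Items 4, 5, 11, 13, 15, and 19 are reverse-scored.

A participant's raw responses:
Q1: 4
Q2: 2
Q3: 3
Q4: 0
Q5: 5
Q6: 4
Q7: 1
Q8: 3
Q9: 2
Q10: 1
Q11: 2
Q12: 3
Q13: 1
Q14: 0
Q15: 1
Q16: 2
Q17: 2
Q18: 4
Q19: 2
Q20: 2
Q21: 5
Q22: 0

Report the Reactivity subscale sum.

Reactivity items: 3, 6, 7, 9, 11, 12, 20.
Of these, item 11 is reverse-scored; on a 0–5 scale, reversed = 5 − raw.
  item 3: 3
  item 6: 4
  item 7: 1
  item 9: 2
  item 11: 5 − 2 = 3
  item 12: 3
  item 20: 2
Sum = 3 + 4 + 1 + 2 + 3 + 3 + 2 = 18

18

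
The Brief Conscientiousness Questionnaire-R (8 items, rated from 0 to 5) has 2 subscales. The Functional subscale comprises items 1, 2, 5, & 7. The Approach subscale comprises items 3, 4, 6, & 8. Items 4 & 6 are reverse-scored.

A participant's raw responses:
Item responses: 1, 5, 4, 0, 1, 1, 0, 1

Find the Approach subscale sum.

Approach items: 3, 4, 6, 8.
Of these, items 4 & 6 are reverse-scored; reversed = (0+5) − raw = 5 − raw.
  item 3: 4
  item 4: 5 − 0 = 5
  item 6: 5 − 1 = 4
  item 8: 1
Sum = 4 + 5 + 4 + 1 = 14

14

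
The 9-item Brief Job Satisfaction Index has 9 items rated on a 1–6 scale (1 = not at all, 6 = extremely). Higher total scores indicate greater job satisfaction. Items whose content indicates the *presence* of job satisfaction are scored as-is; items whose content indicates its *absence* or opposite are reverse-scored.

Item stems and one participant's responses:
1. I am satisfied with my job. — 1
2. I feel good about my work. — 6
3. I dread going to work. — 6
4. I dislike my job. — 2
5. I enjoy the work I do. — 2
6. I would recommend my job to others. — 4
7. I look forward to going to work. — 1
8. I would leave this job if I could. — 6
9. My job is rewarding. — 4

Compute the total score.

Items 3, 4, 8 describe the absence/opposite of job satisfaction → reverse-score.
reversed = (1+6) − raw = 7 − raw.
  item 1: 1
  item 2: 6
  item 3: 7 − 6 = 1
  item 4: 7 − 2 = 5
  item 5: 2
  item 6: 4
  item 7: 1
  item 8: 7 − 6 = 1
  item 9: 4
Total = 1 + 6 + 1 + 5 + 2 + 4 + 1 + 1 + 4 = 25

25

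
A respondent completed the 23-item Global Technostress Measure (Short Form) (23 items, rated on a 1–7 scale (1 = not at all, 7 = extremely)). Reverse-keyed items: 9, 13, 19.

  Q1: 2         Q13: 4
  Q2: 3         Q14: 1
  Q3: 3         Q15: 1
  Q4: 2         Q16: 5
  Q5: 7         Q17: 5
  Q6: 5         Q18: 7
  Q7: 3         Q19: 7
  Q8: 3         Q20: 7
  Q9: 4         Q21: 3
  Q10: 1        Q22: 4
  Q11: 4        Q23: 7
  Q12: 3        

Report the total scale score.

85

Apply reverse scoring (on a 1–7 scale, reversed = 8 − raw):
  item 9: 8 − 4 = 4
  item 13: 8 − 4 = 4
  item 19: 8 − 7 = 1
Scored responses: 2, 3, 3, 2, 7, 5, 3, 3, 4, 1, 4, 3, 4, 1, 1, 5, 5, 7, 1, 7, 3, 4, 7
Total = 2 + 3 + 3 + 2 + 7 + 5 + 3 + 3 + 4 + 1 + 4 + 3 + 4 + 1 + 1 + 5 + 5 + 7 + 1 + 7 + 3 + 4 + 7 = 85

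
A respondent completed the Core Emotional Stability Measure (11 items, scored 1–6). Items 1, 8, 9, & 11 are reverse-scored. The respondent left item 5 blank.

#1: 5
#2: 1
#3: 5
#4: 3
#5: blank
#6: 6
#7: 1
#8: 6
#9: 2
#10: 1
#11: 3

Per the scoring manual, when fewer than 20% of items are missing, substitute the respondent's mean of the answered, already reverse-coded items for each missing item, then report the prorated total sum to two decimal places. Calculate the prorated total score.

31.90

Reverse-coded (on a 1–6 scale, reversed = 7 − raw):
  item 1: 7 − 5 = 2
  item 8: 7 − 6 = 1
  item 9: 7 − 2 = 5
  item 11: 7 − 3 = 4
Completed scored items (10 of 11): 2, 1, 5, 3, 6, 1, 1, 5, 1, 4; sum = 29.
Person mean = 29 / 10 ≈ 2.9000
Prorated total = (29 / 10) × 11 = 31.90 (to 2 dp)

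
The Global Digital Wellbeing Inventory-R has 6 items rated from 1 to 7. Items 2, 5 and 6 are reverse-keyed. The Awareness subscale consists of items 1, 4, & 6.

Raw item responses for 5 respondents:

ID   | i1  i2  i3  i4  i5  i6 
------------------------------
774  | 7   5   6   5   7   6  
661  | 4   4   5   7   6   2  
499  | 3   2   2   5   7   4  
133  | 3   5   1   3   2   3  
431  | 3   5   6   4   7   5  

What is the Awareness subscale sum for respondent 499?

Respondent 499 raw: 3, 2, 2, 5, 7, 4.
Awareness items: 1, 4, 6.
Reverse-coded (on a 1–7 scale, reversed = 8 − raw):
  item 1: 3
  item 4: 5
  item 6: 8 − 4 = 4
Sum = 3 + 5 + 4 = 12

12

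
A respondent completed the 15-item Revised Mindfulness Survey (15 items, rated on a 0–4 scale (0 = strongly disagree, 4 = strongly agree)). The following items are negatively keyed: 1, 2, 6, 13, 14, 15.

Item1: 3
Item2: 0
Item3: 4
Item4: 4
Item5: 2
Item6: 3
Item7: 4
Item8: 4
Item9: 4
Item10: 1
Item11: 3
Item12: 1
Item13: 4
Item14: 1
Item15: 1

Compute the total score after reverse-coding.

39

Reverse-coded items (reversed = (0+4) − raw = 4 − raw):
  item 1: 4 − 3 = 1
  item 2: 4 − 0 = 4
  item 6: 4 − 3 = 1
  item 13: 4 − 4 = 0
  item 14: 4 − 1 = 3
  item 15: 4 − 1 = 3
Scored responses: 1, 4, 4, 4, 2, 1, 4, 4, 4, 1, 3, 1, 0, 3, 3
Total = 1 + 4 + 4 + 4 + 2 + 1 + 4 + 4 + 4 + 1 + 3 + 1 + 0 + 3 + 3 = 39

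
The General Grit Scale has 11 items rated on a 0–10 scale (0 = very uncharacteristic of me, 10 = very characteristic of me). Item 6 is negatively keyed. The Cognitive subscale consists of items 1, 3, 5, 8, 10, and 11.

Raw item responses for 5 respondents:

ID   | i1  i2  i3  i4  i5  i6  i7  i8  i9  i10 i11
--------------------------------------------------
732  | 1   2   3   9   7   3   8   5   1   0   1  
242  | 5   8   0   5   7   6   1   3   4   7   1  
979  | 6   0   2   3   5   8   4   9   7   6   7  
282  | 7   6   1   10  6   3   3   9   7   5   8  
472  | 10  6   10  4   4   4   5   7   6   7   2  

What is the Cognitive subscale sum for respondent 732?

Respondent 732 raw: 1, 2, 3, 9, 7, 3, 8, 5, 1, 0, 1.
Cognitive items: 1, 3, 5, 8, 10, 11.
Reverse-coded (on a 0–10 scale, reversed = 10 − raw):
  item 1: 1
  item 3: 3
  item 5: 7
  item 8: 5
  item 10: 0
  item 11: 1
Sum = 1 + 3 + 7 + 5 + 0 + 1 = 17

17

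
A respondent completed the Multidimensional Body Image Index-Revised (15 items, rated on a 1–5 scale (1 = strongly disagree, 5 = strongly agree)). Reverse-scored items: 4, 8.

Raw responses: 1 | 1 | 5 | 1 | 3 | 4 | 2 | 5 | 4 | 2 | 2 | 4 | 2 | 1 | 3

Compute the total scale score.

Reversing items 4 and 8 with 6 − raw:
Total = 1 + 1 + 5 + (6−1) + 3 + 4 + 2 + (6−5) + 4 + 2 + 2 + 4 + 2 + 1 + 3
      = 1 + 1 + 5 + 5 + 3 + 4 + 2 + 1 + 4 + 2 + 2 + 4 + 2 + 1 + 3 = 40

40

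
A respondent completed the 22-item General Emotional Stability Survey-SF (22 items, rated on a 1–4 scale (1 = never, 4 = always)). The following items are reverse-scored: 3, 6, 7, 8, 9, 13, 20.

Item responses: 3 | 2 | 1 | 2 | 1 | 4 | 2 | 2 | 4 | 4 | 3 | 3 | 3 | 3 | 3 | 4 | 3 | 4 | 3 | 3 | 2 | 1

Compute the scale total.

57

Reversing items 3, 6, 7, 8, 9, 13, & 20 with 5 − raw:
Total = 3 + 2 + (5−1) + 2 + 1 + (5−4) + (5−2) + (5−2) + (5−4) + 4 + 3 + 3 + (5−3) + 3 + 3 + 4 + 3 + 4 + 3 + (5−3) + 2 + 1
      = 3 + 2 + 4 + 2 + 1 + 1 + 3 + 3 + 1 + 4 + 3 + 3 + 2 + 3 + 3 + 4 + 3 + 4 + 3 + 2 + 2 + 1 = 57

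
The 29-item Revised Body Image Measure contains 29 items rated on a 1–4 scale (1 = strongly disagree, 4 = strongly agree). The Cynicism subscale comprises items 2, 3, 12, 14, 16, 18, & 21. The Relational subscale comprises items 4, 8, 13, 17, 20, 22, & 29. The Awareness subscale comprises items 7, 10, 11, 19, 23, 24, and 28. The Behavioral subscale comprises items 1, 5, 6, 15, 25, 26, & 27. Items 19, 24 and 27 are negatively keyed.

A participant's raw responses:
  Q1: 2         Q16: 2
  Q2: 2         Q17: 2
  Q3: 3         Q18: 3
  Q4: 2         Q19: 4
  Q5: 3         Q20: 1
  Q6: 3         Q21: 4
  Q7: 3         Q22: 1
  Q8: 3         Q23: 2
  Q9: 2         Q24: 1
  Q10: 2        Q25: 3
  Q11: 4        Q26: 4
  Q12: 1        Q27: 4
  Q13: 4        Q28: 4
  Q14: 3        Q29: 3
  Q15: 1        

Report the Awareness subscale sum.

20

Awareness items: 7, 10, 11, 19, 23, 24, 28.
Of these, items 19 and 24 are negatively keyed; on a 1–4 scale, reversed = 5 − raw.
  item 7: 3
  item 10: 2
  item 11: 4
  item 19: 5 − 4 = 1
  item 23: 2
  item 24: 5 − 1 = 4
  item 28: 4
Sum = 3 + 2 + 4 + 1 + 2 + 4 + 4 = 20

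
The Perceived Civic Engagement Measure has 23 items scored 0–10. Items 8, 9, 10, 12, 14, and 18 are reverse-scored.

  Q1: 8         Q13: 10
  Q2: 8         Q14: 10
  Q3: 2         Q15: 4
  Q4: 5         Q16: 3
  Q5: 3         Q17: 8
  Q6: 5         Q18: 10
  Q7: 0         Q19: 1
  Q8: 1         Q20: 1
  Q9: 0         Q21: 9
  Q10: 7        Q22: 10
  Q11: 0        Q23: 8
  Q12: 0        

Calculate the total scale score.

117

Raw sum = 113. Reverse-scored items: 8, 9, 10, 12, 14, 18; their raw sum = 28.
Each reversal replaces raw with 10 − raw, changing the total by 10 − 2·raw per item.
Total = 113 + 6·10 − 2·28 = 113 + 60 − 56 = 117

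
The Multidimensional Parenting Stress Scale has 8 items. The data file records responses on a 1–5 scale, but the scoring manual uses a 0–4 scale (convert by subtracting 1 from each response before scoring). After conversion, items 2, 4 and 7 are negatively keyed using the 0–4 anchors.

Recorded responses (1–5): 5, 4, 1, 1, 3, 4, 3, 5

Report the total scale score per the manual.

20

Convert to 0–4: 4, 3, 0, 0, 2, 3, 2, 4
Reverse-coded (reversed = (0+4) − raw = 4 − raw):
  item 2: 4 − 3 = 1
  item 4: 4 − 0 = 4
  item 7: 4 − 2 = 2
Scored: 4, 1, 0, 4, 2, 3, 2, 4
Total = 20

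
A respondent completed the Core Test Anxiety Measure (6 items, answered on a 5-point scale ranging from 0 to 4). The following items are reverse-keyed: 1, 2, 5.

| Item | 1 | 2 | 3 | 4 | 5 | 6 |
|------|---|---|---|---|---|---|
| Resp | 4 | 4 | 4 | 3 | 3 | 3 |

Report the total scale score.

11

Reversing items 1, 2 and 5 with 4 − raw:
Total = (4−4) + (4−4) + 4 + 3 + (4−3) + 3
      = 0 + 0 + 4 + 3 + 1 + 3 = 11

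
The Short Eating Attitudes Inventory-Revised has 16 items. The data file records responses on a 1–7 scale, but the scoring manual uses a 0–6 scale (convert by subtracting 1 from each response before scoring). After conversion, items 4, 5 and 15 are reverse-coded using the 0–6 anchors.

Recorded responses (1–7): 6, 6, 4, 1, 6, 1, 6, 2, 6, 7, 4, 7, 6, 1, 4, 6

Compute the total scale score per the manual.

59

Convert to 0–6: 5, 5, 3, 0, 5, 0, 5, 1, 5, 6, 3, 6, 5, 0, 3, 5
Reverse-coded (on a 0–6 scale, reversed = 6 − raw):
  item 4: 6 − 0 = 6
  item 5: 6 − 5 = 1
  item 15: 6 − 3 = 3
Scored: 5, 5, 3, 6, 1, 0, 5, 1, 5, 6, 3, 6, 5, 0, 3, 5
Total = 59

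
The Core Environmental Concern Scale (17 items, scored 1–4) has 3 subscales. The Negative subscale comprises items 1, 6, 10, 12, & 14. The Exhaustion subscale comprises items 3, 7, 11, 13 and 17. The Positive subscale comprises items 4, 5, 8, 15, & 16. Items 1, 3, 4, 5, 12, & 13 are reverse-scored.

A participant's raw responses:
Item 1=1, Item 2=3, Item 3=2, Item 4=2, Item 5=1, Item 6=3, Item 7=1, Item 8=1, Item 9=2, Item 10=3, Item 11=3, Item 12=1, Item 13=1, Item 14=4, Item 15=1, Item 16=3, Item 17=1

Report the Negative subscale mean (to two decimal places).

3.60

Negative items: 1, 6, 10, 12, 14.
Of these, items 1 and 12 are reverse-scored; reversed = (1+4) − raw = 5 − raw.
  item 1: 5 − 1 = 4
  item 6: 3
  item 10: 3
  item 12: 5 − 1 = 4
  item 14: 4
Sum = 4 + 3 + 3 + 4 + 4 = 18
Mean = 18 / 5 = 3.60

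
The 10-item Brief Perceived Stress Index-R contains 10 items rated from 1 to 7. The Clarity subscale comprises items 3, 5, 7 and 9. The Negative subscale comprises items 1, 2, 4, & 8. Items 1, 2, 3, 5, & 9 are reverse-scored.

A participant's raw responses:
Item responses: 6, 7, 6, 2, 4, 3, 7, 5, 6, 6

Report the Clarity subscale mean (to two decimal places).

Clarity items: 3, 5, 7, 9.
Of these, items 3, 5, and 9 are reverse-scored; reverse-coded value = 8 − response.
  item 3: 8 − 6 = 2
  item 5: 8 − 4 = 4
  item 7: 7
  item 9: 8 − 6 = 2
Sum = 2 + 4 + 7 + 2 = 15
Mean = 15 / 4 = 3.75

3.75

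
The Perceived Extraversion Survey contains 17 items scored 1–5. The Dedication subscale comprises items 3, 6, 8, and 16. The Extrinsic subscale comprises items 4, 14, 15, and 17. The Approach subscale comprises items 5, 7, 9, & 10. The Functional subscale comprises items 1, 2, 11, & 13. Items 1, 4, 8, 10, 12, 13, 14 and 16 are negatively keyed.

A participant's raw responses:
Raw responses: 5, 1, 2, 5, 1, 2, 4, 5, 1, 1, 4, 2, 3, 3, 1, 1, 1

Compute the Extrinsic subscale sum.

Extrinsic items: 4, 14, 15, 17.
Of these, items 4 & 14 are negatively keyed; on a 1–5 scale, reversed = 6 − raw.
  item 4: 6 − 5 = 1
  item 14: 6 − 3 = 3
  item 15: 1
  item 17: 1
Sum = 1 + 3 + 1 + 1 = 6

6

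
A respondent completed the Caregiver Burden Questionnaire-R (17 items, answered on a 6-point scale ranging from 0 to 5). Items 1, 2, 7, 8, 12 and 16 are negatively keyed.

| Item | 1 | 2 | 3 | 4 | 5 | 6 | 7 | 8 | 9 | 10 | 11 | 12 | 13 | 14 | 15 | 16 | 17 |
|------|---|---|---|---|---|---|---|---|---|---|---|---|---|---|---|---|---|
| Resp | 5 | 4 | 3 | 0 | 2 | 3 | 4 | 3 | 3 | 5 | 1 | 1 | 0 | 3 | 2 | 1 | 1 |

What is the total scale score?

Raw sum = 41. Negatively keyed items: 1, 2, 7, 8, 12, 16; their raw sum = 18.
Each reversal replaces raw with 5 − raw, changing the total by 5 − 2·raw per item.
Total = 41 + 6·5 − 2·18 = 41 + 30 − 36 = 35

35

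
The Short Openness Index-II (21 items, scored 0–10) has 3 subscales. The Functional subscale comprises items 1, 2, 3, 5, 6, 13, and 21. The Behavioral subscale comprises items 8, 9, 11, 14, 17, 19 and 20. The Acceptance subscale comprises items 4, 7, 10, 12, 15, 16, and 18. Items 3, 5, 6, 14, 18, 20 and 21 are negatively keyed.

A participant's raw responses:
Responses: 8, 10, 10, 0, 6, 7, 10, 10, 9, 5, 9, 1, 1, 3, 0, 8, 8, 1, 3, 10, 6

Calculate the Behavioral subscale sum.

46

Behavioral items: 8, 9, 11, 14, 17, 19, 20.
Of these, items 14 & 20 are negatively keyed; reversed = (0+10) − raw = 10 − raw.
  item 8: 10
  item 9: 9
  item 11: 9
  item 14: 10 − 3 = 7
  item 17: 8
  item 19: 3
  item 20: 10 − 10 = 0
Sum = 10 + 9 + 9 + 7 + 8 + 3 + 0 = 46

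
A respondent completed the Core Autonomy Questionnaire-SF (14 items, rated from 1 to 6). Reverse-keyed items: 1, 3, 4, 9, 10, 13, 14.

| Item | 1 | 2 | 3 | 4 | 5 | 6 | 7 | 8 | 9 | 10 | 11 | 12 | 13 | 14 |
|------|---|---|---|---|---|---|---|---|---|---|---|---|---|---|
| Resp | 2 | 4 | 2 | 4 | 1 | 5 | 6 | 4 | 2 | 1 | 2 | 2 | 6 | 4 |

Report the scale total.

52

Reverse-keyed items use 7 − raw:
  item 1: 7 − 2 = 5
  item 3: 7 − 2 = 5
  item 4: 7 − 4 = 3
  item 9: 7 − 2 = 5
  item 10: 7 − 1 = 6
  item 13: 7 − 6 = 1
  item 14: 7 − 4 = 3
Scored items: 5, 4, 5, 3, 1, 5, 6, 4, 5, 6, 2, 2, 1, 3
Total = 5 + 4 + 5 + 3 + 1 + 5 + 6 + 4 + 5 + 6 + 2 + 2 + 1 + 3 = 52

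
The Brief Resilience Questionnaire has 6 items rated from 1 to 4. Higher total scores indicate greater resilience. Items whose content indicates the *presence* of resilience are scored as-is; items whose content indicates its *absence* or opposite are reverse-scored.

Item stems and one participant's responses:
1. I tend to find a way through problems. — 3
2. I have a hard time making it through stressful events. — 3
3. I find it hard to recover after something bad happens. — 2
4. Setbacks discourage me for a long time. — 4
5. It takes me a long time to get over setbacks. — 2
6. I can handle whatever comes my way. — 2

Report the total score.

14

Items 2, 3, 4, 5 describe the absence/opposite of resilience → reverse-score.
reverse-coded value = 5 − response.
  item 1: 3
  item 2: 5 − 3 = 2
  item 3: 5 − 2 = 3
  item 4: 5 − 4 = 1
  item 5: 5 − 2 = 3
  item 6: 2
Total = 3 + 2 + 3 + 1 + 3 + 2 = 14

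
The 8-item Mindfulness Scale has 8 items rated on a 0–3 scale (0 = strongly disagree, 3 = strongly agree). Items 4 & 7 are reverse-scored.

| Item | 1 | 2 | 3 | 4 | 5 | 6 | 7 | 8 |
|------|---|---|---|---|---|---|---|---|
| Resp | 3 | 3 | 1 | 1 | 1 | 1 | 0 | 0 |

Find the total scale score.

Raw sum = 10. Reverse-scored items: 4, 7; their raw sum = 1.
Each reversal replaces raw with 3 − raw, changing the total by 3 − 2·raw per item.
Total = 10 + 2·3 − 2·1 = 10 + 6 − 2 = 14

14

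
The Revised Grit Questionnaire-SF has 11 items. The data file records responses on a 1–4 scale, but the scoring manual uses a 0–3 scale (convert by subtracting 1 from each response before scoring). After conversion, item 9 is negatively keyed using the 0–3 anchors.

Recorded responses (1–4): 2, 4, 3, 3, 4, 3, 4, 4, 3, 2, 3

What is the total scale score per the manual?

23

Convert to 0–3: 1, 3, 2, 2, 3, 2, 3, 3, 2, 1, 2
Reverse-coded (reverse-coded value = 3 − response):
  item 9: 3 − 2 = 1
Scored: 1, 3, 2, 2, 3, 2, 3, 3, 1, 1, 2
Total = 23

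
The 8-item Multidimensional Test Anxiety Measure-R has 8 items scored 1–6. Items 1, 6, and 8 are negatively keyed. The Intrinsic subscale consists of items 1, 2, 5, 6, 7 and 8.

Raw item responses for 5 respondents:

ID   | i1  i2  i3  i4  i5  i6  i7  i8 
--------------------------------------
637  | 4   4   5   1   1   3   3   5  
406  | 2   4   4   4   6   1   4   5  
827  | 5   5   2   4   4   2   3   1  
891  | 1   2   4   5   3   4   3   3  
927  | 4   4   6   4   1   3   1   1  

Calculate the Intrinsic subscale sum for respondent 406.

27

Respondent 406 raw: 2, 4, 4, 4, 6, 1, 4, 5.
Intrinsic items: 1, 2, 5, 6, 7, 8.
Reverse-coded (on a 1–6 scale, reversed = 7 − raw):
  item 1: 7 − 2 = 5
  item 2: 4
  item 5: 6
  item 6: 7 − 1 = 6
  item 7: 4
  item 8: 7 − 5 = 2
Sum = 5 + 4 + 6 + 6 + 4 + 2 = 27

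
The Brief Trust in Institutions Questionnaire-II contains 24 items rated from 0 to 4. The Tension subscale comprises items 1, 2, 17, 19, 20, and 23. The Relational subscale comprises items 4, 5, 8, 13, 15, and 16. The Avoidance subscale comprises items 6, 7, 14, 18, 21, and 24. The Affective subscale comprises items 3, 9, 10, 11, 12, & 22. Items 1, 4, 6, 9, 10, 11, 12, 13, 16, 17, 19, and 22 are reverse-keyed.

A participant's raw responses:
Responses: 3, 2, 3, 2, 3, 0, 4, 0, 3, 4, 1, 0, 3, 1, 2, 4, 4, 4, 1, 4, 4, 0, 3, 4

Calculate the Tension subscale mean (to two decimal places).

Tension items: 1, 2, 17, 19, 20, 23.
Of these, items 1, 17, & 19 are reverse-keyed; reversed = (0+4) − raw = 4 − raw.
  item 1: 4 − 3 = 1
  item 2: 2
  item 17: 4 − 4 = 0
  item 19: 4 − 1 = 3
  item 20: 4
  item 23: 3
Sum = 1 + 2 + 0 + 3 + 4 + 3 = 13
Mean = 13 / 6 = 2.17

2.17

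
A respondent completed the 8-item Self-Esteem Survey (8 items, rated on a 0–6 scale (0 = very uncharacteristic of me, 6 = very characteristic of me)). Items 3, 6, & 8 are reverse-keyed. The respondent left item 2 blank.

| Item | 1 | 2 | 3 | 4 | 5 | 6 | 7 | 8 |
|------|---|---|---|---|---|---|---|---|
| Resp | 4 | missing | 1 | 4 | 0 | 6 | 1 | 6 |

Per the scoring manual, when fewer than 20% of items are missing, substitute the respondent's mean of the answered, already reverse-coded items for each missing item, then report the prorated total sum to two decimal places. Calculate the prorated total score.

16.00

Reverse-coded (reverse-coded value = 6 − response):
  item 3: 6 − 1 = 5
  item 6: 6 − 6 = 0
  item 8: 6 − 6 = 0
Completed scored items (7 of 8): 4, 5, 4, 0, 0, 1, 0; sum = 14.
Person mean = 14 / 7 ≈ 2.0000
Prorated total = (14 / 7) × 8 = 16.00 (to 2 dp)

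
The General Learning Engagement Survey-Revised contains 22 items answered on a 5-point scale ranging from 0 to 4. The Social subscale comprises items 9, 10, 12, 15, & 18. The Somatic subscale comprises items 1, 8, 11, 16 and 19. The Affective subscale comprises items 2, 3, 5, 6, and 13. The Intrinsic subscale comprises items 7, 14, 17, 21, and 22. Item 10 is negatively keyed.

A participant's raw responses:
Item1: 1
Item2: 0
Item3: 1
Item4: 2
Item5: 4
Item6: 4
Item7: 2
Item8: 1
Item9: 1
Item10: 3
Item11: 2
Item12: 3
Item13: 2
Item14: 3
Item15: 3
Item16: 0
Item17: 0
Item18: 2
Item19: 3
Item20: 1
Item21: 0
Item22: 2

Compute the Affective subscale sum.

Affective items: 2, 3, 5, 6, 13.
  item 2: 0
  item 3: 1
  item 5: 4
  item 6: 4
  item 13: 2
Sum = 0 + 1 + 4 + 4 + 2 = 11

11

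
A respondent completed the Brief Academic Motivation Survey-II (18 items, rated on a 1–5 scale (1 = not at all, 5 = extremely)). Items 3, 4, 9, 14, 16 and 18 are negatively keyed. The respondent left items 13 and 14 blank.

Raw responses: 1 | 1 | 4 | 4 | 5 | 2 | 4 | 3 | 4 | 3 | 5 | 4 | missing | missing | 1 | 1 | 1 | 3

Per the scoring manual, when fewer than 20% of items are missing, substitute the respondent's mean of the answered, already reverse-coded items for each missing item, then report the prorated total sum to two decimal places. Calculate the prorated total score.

49.50

Reverse-coded (on a 1–5 scale, reversed = 6 − raw):
  item 3: 6 − 4 = 2
  item 4: 6 − 4 = 2
  item 9: 6 − 4 = 2
  item 16: 6 − 1 = 5
  item 18: 6 − 3 = 3
Completed scored items (16 of 18): 1, 1, 2, 2, 5, 2, 4, 3, 2, 3, 5, 4, 1, 5, 1, 3; sum = 44.
Person mean = 44 / 16 ≈ 2.7500
Prorated total = (44 / 16) × 18 = 49.50 (to 2 dp)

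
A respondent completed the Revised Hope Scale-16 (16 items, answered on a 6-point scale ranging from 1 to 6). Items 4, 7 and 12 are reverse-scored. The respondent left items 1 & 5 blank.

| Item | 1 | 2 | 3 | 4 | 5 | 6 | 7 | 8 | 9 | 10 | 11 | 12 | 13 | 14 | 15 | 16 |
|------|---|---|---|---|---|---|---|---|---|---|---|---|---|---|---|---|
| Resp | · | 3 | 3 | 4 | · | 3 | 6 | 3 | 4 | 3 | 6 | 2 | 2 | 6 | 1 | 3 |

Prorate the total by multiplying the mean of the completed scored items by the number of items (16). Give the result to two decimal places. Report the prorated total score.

Reverse-coded (reverse-coded value = 7 − response):
  item 4: 7 − 4 = 3
  item 7: 7 − 6 = 1
  item 12: 7 − 2 = 5
Completed scored items (14 of 16): 3, 3, 3, 3, 1, 3, 4, 3, 6, 5, 2, 6, 1, 3; sum = 46.
Person mean = 46 / 14 ≈ 3.2857
Prorated total = (46 / 14) × 16 = 52.57 (to 2 dp)

52.57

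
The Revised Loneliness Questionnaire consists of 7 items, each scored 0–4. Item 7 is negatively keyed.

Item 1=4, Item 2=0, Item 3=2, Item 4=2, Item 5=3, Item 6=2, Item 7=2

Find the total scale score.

15

Reverse-coded items (on a 0–4 scale, reversed = 4 − raw):
  item 7: 4 − 2 = 2
After reverse-coding: 4, 0, 2, 2, 3, 2, 2
Total = 4 + 0 + 2 + 2 + 3 + 2 + 2 = 15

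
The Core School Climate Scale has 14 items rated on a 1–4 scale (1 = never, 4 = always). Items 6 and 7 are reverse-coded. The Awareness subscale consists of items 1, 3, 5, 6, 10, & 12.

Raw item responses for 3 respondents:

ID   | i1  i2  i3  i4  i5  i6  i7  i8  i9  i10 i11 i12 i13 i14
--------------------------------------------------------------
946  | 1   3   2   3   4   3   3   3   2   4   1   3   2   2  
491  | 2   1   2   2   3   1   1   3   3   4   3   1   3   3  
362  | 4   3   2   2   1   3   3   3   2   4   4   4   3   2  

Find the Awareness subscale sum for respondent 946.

16

Respondent 946 raw: 1, 3, 2, 3, 4, 3, 3, 3, 2, 4, 1, 3, 2, 2.
Awareness items: 1, 3, 5, 6, 10, 12.
Reverse-coded (reverse-coded value = 5 − response):
  item 1: 1
  item 3: 2
  item 5: 4
  item 6: 5 − 3 = 2
  item 10: 4
  item 12: 3
Sum = 1 + 2 + 4 + 2 + 4 + 3 = 16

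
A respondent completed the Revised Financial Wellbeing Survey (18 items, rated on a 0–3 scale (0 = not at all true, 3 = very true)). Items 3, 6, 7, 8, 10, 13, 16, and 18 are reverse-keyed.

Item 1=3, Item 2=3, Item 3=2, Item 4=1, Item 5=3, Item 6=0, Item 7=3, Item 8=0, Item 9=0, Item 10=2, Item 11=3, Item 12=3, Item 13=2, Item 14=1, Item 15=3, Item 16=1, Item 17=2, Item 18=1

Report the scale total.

35

Raw sum = 33. Reverse-keyed items: 3, 6, 7, 8, 10, 13, 16, 18; their raw sum = 11.
Each reversal replaces raw with 3 − raw, changing the total by 3 − 2·raw per item.
Total = 33 + 8·3 − 2·11 = 33 + 24 − 22 = 35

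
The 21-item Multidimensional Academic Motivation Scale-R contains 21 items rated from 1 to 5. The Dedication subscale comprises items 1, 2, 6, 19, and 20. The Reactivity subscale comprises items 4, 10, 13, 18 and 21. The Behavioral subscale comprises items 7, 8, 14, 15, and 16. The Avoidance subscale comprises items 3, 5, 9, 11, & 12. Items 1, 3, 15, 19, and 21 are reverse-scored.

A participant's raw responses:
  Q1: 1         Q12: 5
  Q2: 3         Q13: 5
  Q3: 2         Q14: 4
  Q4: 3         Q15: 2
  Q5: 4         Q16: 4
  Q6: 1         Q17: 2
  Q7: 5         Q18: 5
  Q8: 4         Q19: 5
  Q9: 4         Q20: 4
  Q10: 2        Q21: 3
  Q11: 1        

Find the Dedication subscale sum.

14

Dedication items: 1, 2, 6, 19, 20.
Of these, items 1 and 19 are reverse-scored; on a 1–5 scale, reversed = 6 − raw.
  item 1: 6 − 1 = 5
  item 2: 3
  item 6: 1
  item 19: 6 − 5 = 1
  item 20: 4
Sum = 5 + 3 + 1 + 1 + 4 = 14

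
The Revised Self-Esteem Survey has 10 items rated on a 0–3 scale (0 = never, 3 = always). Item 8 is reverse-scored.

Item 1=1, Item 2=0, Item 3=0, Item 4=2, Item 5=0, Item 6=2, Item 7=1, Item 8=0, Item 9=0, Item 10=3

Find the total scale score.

Reverse-scored items use 3 − raw:
  item 8: 3 − 0 = 3
After reverse-coding: 1, 0, 0, 2, 0, 2, 1, 3, 0, 3
Total = 1 + 0 + 0 + 2 + 0 + 2 + 1 + 3 + 0 + 3 = 12

12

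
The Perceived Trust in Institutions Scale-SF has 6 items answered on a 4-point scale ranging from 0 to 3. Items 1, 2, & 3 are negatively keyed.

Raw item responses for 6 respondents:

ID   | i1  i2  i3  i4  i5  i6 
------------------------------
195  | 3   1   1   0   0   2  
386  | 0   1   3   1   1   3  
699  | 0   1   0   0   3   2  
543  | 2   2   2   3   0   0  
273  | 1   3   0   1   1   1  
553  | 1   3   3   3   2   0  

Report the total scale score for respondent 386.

10

Respondent 386 raw: 0, 1, 3, 1, 1, 3.
Reverse-coded (reversed = (0+3) − raw = 3 − raw):
  item 1: 3 − 0 = 3
  item 2: 3 − 1 = 2
  item 3: 3 − 3 = 0
  item 4: 1
  item 5: 1
  item 6: 3
Sum = 3 + 2 + 0 + 1 + 1 + 3 = 10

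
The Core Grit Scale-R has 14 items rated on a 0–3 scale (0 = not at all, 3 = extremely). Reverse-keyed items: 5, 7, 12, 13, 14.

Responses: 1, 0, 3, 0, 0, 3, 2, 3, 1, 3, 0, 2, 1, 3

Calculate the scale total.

21

Reversing items 5, 7, 12, 13 and 14 with 3 − raw:
Total = 1 + 0 + 3 + 0 + (3−0) + 3 + (3−2) + 3 + 1 + 3 + 0 + (3−2) + (3−1) + (3−3)
      = 1 + 0 + 3 + 0 + 3 + 3 + 1 + 3 + 1 + 3 + 0 + 1 + 2 + 0 = 21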